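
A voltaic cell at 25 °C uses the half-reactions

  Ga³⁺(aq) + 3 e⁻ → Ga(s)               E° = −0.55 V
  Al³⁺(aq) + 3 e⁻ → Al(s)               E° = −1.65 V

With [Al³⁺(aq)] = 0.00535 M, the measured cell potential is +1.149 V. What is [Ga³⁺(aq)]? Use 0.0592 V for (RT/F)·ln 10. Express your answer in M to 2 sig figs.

With Ga³⁺/Ga at the cathode and Al³⁺/Al at the anode, E°cell = −0.55 − (−1.65) = +1.10 V (n = 3).
From the Nernst equation, log Q = n(E° − E)/0.0592 = 3·(+1.10 − (+1.149))/0.0592 = −2.483.
The balanced reaction is Ga³⁺(aq) + Al(s) → Ga(s) + Al³⁺(aq), so Q = [Al³⁺(aq)] / [Ga³⁺(aq)].
Solving for the unknown gives log [Ga³⁺(aq)] = 0.211, so [Ga³⁺(aq)] ≈ 1.6 M.

1.6 M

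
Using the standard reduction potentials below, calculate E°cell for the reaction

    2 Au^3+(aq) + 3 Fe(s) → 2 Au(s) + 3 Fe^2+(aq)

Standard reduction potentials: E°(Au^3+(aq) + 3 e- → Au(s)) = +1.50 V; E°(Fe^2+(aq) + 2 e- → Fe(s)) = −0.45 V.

+1.95 V

In the reaction as written, Au^3+(aq) is reduced (cathode) and Fe^2+(aq) is produced by oxidation at the anode.
E°cell = E°(cathode) − E°(anode) = +1.50 − (−0.45) = +1.95 V.
The positive value indicates the reaction is spontaneous as written.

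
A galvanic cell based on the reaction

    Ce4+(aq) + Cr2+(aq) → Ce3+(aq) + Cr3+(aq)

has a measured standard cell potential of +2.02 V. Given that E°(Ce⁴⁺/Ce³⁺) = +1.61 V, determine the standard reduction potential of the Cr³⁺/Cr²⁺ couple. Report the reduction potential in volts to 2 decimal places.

In the reaction as written the Ce⁴⁺/Ce³⁺ couple is reduced (cathode) and Cr³⁺/Cr²⁺ is oxidized (anode), so E°cell = E°(Ce⁴⁺/Ce³⁺) − E°(Cr³⁺/Cr²⁺).
E°(Cr³⁺/Cr²⁺) = E°(cathode) − E°cell = +1.61 − (+2.02) = −0.41 V.

−0.41 V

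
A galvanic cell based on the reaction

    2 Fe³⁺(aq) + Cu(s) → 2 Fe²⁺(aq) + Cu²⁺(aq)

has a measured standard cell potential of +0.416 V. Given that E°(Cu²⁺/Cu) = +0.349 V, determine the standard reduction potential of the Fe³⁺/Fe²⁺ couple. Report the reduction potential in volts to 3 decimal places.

In the reaction as written the Fe³⁺/Fe²⁺ couple is reduced (cathode) and Cu²⁺/Cu is oxidized (anode), so E°cell = E°(Fe³⁺/Fe²⁺) − E°(Cu²⁺/Cu).
E°(Fe³⁺/Fe²⁺) = E°cell + E°(anode) = +0.416 + (+0.349) = +0.765 V.

+0.765 V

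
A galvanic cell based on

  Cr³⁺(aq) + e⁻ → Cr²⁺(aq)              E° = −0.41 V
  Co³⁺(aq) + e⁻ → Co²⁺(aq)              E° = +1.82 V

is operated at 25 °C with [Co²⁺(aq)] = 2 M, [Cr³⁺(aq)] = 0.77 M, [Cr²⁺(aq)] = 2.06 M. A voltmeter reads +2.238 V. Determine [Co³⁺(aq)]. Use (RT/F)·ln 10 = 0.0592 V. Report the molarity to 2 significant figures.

With Co³⁺/Co²⁺ at the cathode and Cr³⁺/Cr²⁺ at the anode, E°cell = +1.82 − (−0.41) = +2.23 V (n = 1).
Rearranging E = E° − (0.0592/n)·log Q gives log Q = 1(+2.23 − (+2.238))/0.0592 = −0.135.
Balancing electrons gives Co³⁺(aq) + Cr²⁺(aq) → Co²⁺(aq) + Cr³⁺(aq); thus Q = ([Co²⁺(aq)]·[Cr³⁺(aq)]) / ([Co³⁺(aq)]·[Cr²⁺(aq)]).
Substituting the known concentrations and solving, log [Co³⁺(aq)] = 0.009 and [Co³⁺(aq)] = 1.0 M.

1.0 M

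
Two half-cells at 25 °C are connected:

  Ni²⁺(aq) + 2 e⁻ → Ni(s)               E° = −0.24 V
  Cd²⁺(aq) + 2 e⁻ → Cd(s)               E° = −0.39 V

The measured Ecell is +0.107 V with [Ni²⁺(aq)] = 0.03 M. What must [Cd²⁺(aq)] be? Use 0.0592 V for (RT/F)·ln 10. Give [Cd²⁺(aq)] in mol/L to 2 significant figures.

Ni²⁺/Ni is the cathode (higher E°); E°cell = −0.24 − (−0.39) = +0.15 V with n = 2.
Rearranging E = E° − (0.0592/n)·log Q gives log Q = 2(+0.15 − (+0.107))/0.0592 = 1.453.
The balanced reaction is Ni²⁺(aq) + Cd(s) → Ni(s) + Cd²⁺(aq), so Q = [Cd²⁺(aq)] / [Ni²⁺(aq)].
Isolating [Cd²⁺(aq)] in Q = 10^{1.453} yields log [Cd²⁺(aq)] = −0.070, i.e. 0.85 M.

0.85 M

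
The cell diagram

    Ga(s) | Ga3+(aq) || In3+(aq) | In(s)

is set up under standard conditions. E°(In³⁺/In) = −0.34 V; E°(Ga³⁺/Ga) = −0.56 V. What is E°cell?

+0.22 V

By convention the left-hand electrode in cell notation is the anode (oxidation) and the right-hand electrode is the cathode (reduction).
E°cell = E°(right) − E°(left) = −0.34 − (−0.56) = +0.22 V.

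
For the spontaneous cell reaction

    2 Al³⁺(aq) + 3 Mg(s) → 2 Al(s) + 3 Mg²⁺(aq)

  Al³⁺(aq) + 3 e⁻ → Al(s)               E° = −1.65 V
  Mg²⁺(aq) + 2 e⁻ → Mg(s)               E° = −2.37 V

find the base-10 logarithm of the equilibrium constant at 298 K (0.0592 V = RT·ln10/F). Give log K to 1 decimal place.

The Al³⁺/Al couple is reduced (cathode); E°cell = −1.65 − (−2.37) = +0.72 V with n = 6.
At equilibrium E = 0, so log K = nE°cell / 0.0592 = (6)(+0.72) / 0.0592 = 73.0.

log K = 73.0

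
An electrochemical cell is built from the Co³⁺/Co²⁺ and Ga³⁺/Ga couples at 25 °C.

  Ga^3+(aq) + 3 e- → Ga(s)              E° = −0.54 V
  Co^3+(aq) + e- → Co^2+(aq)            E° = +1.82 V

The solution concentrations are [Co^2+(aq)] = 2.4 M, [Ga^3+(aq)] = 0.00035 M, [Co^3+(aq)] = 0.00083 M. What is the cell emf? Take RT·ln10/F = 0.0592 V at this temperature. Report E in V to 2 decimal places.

Since E°(Co³⁺/Co²⁺) > E°(Ga³⁺/Ga), Co³⁺/Co²⁺ serves as the cathode.
The standard potential is +1.82 − (−0.54) = +2.36 V and the balanced reaction transfers n = 3 electrons.
Balancing gives 3 Co^3+(aq) + Ga(s) → 3 Co^2+(aq) + Ga^3+(aq); hence Q = ([Co^2+(aq)]^3·[Ga^3+(aq)]) / [Co^3+(aq)]^3 = 8.46×10^6 (log Q = 6.927).
Applying E = E° − (RT ln10/nF)·log Q gives +2.36 − (0.0592/3)(6.927) = +2.22 V.

+2.22 V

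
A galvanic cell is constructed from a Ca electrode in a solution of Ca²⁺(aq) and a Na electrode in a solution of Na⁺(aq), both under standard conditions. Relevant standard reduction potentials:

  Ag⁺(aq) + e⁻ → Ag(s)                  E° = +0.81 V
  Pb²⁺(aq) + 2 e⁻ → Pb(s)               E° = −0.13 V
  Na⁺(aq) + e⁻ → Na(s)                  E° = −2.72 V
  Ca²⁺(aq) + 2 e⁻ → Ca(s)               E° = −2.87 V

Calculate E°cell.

The Na⁺/Na couple has the higher E°, so Na ion is reduced (cathode) and Ca is oxidized (anode).
E°cell = E°(cathode) − E°(anode) = −2.72 − (−2.87) = +0.15 V.

+0.15 V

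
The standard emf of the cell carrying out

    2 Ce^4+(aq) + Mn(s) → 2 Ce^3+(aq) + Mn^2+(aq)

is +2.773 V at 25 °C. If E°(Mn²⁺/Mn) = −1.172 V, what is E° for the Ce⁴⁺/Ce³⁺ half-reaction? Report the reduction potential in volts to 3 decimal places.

+1.601 V

In the reaction as written the Ce⁴⁺/Ce³⁺ couple is reduced (cathode) and Mn²⁺/Mn is oxidized (anode), so E°cell = E°(Ce⁴⁺/Ce³⁺) − E°(Mn²⁺/Mn).
E°(Ce⁴⁺/Ce³⁺) = E°cell + E°(anode) = +2.773 + (−1.172) = +1.601 V.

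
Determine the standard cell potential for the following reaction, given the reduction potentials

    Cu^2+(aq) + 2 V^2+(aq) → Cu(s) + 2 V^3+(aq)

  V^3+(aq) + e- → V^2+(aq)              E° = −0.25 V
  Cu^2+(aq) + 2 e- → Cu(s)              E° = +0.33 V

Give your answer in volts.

+0.58 V

Cu^2+(aq) gains electrons, so the Cu²⁺/Cu couple is the cathode; the V³⁺/V²⁺ couple is the anode.
E°cell = E°(cathode) − E°(anode) = +0.33 − (−0.25) = +0.58 V.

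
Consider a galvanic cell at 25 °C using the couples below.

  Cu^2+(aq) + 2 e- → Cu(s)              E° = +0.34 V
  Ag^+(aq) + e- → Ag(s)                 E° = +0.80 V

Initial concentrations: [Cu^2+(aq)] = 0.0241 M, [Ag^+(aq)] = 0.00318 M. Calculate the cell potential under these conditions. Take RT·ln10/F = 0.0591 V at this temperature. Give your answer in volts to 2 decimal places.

+0.36 V

The Ag⁺/Ag couple has the more positive E°, so it is the cathode; Cu²⁺/Cu is the anode.
E°cell = E°cat − E°an = +0.80 − (+0.34) = +0.46 V; n = 2.
The balanced reaction is 2 Ag^+(aq) + Cu(s) → 2 Ag(s) + Cu^2+(aq), so Q = [Cu^2+(aq)] / [Ag^+(aq)]^2 = 2.38×10^3 and log Q = 3.377.
By the Nernst equation, E = +0.46 − (0.0591/2)·(3.377) = +0.36 V.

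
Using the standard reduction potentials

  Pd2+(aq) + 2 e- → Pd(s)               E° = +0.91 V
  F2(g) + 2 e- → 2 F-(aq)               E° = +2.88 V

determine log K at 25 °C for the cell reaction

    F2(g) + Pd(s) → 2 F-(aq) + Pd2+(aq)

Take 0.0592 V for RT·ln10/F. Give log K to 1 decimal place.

log K = 66.6

The F₂/F⁻ couple is reduced (cathode); E°cell = +2.88 − (+0.91) = +1.97 V with n = 2.
At equilibrium E = 0, so log K = nE°cell / 0.0592 = (2)(+1.97) / 0.0592 = 66.6.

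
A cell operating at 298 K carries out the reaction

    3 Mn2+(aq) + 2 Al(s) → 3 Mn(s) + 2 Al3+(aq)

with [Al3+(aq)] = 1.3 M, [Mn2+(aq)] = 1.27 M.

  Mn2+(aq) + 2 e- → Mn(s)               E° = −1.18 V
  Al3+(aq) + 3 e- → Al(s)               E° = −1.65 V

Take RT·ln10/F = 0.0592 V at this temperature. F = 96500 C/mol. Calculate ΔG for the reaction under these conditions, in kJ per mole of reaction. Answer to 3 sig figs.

E°cell = −1.18 − (−1.65) = +0.47 V; the balanced reaction transfers n = 6 electrons.
Q = [Al3+(aq)]^2 / [Mn2+(aq)]^3 = 0.825, so log Q = −0.084 and E = +0.47 − (0.0592/6)(−0.084) = +0.4708 V.
ΔG = −nFE = −(6)(96500)(+0.4708) J/mol = −273 kJ/mol.

−273 kJ/mol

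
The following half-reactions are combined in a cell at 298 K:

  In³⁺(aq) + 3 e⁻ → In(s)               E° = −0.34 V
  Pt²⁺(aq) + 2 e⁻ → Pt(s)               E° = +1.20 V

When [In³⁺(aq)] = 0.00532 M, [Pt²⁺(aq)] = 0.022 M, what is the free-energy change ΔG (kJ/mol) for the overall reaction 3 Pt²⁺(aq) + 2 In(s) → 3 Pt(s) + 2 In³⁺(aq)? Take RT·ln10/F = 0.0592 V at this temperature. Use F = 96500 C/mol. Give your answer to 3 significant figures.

−889 kJ/mol

With Pt²⁺/Pt reduced at the cathode, E°cell = +1.20 − (−0.34) = +1.54 V and n = 6.
Q = [In³⁺(aq)]^2 / [Pt²⁺(aq)]^3 = 2.66, so log Q = 0.425 and E = +1.54 − (0.0592/6)(0.425) = +1.5358 V.
ΔG = −nFE = −(6)(96500)(+1.5358) J/mol = −889 kJ/mol.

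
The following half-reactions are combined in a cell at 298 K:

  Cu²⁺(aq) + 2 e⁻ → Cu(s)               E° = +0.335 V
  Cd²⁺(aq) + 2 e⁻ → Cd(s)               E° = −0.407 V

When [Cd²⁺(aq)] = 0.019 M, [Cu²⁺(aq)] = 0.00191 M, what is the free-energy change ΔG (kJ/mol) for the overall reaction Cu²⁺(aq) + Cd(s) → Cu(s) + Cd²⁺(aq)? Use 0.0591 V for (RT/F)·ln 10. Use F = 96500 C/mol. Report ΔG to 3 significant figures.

−138 kJ/mol

With Cu²⁺/Cu reduced at the cathode, E°cell = +0.335 − (−0.407) = +0.742 V and n = 2.
Here Q = [Cd²⁺(aq)] / [Cu²⁺(aq)] = 9.95 (log Q = 0.998), giving E = +0.742 − (0.0591/2)·(0.998) = +0.7125 V.
Then ΔG = −nFE = −2 × 96500 × +0.7125 J/mol = −138 kJ/mol.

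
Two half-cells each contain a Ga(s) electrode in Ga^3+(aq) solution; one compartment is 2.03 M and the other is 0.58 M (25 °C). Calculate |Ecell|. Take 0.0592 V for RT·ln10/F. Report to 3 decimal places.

For a concentration cell E°cell = 0, since both electrodes use the same couple.
The compartment with the higher Ga^3+(aq) concentration (2.03 M) acts as the cathode; ions are reduced there and produced at the dilute (0.58 M) anode.
With n = 3, Ecell = −(0.0592/3)·log([dilute]/[conc]) = −(0.0592/3)·log(0.58/2.03) = +0.011 V.

0.011 V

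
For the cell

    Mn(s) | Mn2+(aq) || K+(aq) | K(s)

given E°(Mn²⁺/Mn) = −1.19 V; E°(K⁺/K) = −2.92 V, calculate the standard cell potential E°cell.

By convention the left-hand electrode in cell notation is the anode (oxidation) and the right-hand electrode is the cathode (reduction).
E°cell = E°(right) − E°(left) = −2.92 − (−1.19) = −1.73 V.
The negative sign shows that, as written, the cell would require an external voltage to drive the reaction.

−1.73 V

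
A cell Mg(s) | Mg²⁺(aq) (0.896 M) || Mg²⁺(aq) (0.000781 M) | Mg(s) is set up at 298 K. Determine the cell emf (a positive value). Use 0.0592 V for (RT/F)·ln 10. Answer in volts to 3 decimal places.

0.091 V

For a concentration cell E°cell = 0, since both electrodes use the same couple.
The compartment with the higher Mg²⁺(aq) concentration (0.896 M) acts as the cathode; ions are reduced there and produced at the dilute (0.000781 M) anode.
With n = 2, Ecell = −(0.0592/2)·log([dilute]/[conc]) = −(0.0592/2)·log(0.000781/0.896) = +0.091 V.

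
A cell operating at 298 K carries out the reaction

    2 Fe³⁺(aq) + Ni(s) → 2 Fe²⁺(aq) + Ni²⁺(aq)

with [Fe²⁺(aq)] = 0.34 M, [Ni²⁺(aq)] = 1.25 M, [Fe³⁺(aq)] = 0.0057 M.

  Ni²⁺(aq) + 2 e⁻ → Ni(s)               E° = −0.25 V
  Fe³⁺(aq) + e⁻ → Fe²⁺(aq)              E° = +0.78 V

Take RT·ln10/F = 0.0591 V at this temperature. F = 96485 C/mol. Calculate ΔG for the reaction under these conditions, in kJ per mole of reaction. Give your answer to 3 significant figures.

−178 kJ/mol

The standard cell potential is +0.78 − (−0.25) = +1.03 V, with n = 2 electrons in the balanced equation.
Q = ([Fe²⁺(aq)]^2·[Ni²⁺(aq)]) / [Fe³⁺(aq)]^2 = 4.45×10^3, so log Q = 3.648 and E = +1.03 − (0.0591/2)(3.648) = +0.9222 V.
ΔG = −nFE = −(2)(96485)(+0.9222) J/mol = −178 kJ/mol.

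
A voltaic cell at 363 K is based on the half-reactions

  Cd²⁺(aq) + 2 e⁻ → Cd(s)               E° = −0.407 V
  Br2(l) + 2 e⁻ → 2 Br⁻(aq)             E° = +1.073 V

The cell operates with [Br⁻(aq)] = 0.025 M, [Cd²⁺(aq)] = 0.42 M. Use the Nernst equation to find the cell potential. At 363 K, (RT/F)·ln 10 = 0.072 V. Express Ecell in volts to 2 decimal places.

Since E°(Br₂/Br⁻) > E°(Cd²⁺/Cd), Br₂/Br⁻ serves as the cathode.
E°cell = +1.073 − (−0.407) = +1.480 V, with n = 2 electrons transferred.
Balancing gives Br2(l) + Cd(s) → 2 Br⁻(aq) + Cd²⁺(aq); hence Q = [Br⁻(aq)]^2·[Cd²⁺(aq)] = 0.000263 (log Q = −3.581).
By the Nernst equation, E = +1.480 − (0.072/2)·(−3.581) = +1.61 V.

+1.61 V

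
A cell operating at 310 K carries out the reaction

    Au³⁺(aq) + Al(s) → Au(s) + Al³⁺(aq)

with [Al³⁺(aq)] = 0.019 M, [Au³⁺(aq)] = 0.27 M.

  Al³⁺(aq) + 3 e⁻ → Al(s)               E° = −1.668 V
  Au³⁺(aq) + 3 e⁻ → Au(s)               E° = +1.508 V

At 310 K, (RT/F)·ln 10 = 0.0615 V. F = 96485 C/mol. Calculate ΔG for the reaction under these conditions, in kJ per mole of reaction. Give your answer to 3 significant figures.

−926 kJ/mol

With Au³⁺/Au reduced at the cathode, E°cell = +1.508 − (−1.668) = +3.176 V and n = 3.
The reaction quotient is [Al³⁺(aq)] / [Au³⁺(aq)] = 0.0704; by Nernst, E = +3.176 − (0.0615/3)(−1.153) = +3.1996 V.
Finally ΔG = −nFE = −(3)(96485 C/mol)(+3.1996 V) = −926 kJ/mol.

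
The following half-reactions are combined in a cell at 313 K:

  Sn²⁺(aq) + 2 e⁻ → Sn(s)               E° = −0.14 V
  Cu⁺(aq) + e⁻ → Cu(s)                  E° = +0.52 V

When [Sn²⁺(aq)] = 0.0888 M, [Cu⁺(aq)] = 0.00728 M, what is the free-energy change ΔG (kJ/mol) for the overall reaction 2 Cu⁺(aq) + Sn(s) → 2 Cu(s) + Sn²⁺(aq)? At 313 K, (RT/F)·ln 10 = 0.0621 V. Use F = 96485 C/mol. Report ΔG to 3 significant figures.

−108 kJ/mol

The standard cell potential is +0.52 − (−0.14) = +0.66 V, with n = 2 electrons in the balanced equation.
Here Q = [Sn²⁺(aq)] / [Cu⁺(aq)]^2 = 1.68×10^3 (log Q = 3.224), giving E = +0.66 − (0.0621/2)·(3.224) = +0.5599 V.
Finally ΔG = −nFE = −(2)(96485 C/mol)(+0.5599 V) = −108 kJ/mol.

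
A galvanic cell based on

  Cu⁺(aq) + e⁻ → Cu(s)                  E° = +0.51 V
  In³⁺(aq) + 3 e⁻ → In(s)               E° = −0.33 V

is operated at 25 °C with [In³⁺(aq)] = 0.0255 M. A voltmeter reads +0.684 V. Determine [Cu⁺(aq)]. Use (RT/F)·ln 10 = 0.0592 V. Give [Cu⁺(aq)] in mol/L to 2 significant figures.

0.00068 M

The Cu⁺/Cu couple has the larger reduction potential, so it is the cathode: E°cell = +0.51 − (−0.33) = +0.84 V and n = 3.
Since E = E° − (0.0592/n)·log Q, log Q = n(E° − E)/0.0592 = 7.905.
Balancing electrons gives 3 Cu⁺(aq) + In(s) → 3 Cu(s) + In³⁺(aq); thus Q = [In³⁺(aq)] / [Cu⁺(aq)]^3.
Substituting the known concentrations and solving, log [Cu⁺(aq)] = −3.166 and [Cu⁺(aq)] = 0.00068 M.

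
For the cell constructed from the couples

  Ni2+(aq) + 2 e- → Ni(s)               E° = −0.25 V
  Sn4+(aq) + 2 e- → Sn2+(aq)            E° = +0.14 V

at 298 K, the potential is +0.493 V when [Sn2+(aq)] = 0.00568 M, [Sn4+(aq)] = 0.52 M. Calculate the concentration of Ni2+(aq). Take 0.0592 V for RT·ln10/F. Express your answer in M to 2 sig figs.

Sn⁴⁺/Sn²⁺ is the cathode (higher E°); E°cell = +0.14 − (−0.25) = +0.39 V with n = 2.
Since E = E° − (0.0592/n)·log Q, log Q = n(E° − E)/0.0592 = −3.480.
Balancing electrons gives Sn4+(aq) + Ni(s) → Sn2+(aq) + Ni2+(aq); thus Q = ([Sn2+(aq)]·[Ni2+(aq)]) / [Sn4+(aq)].
Substituting the known concentrations and solving, log [Ni2+(aq)] = −1.518 and [Ni2+(aq)] = 0.030 M.

0.030 M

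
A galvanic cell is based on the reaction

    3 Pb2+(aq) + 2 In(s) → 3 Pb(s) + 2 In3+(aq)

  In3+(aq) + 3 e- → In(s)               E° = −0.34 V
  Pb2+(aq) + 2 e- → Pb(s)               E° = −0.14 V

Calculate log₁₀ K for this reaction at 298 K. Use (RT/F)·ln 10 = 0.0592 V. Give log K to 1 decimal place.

log K = 20.3

The Pb²⁺/Pb couple is reduced (cathode); E°cell = −0.14 − (−0.34) = +0.20 V with n = 6.
At equilibrium E = 0, so log K = nE°cell / 0.0592 = (6)(+0.20) / 0.0592 = 20.3.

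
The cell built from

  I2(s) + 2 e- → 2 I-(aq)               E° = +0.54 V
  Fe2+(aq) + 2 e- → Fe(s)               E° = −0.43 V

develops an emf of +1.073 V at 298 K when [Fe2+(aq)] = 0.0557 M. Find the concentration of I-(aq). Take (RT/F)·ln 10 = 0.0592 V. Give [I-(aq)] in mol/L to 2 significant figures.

The I₂/I⁻ couple has the larger reduction potential, so it is the cathode: E°cell = +0.54 − (−0.43) = +0.97 V and n = 2.
Since E = E° − (0.0592/n)·log Q, log Q = n(E° − E)/0.0592 = −3.480.
For I2(s) + Fe(s) → 2 I-(aq) + Fe2+(aq), the reaction quotient is Q = [I-(aq)]^2·[Fe2+(aq)].
Substituting the known concentrations and solving, log [I-(aq)] = −1.113 and [I-(aq)] = 0.077 M.

0.077 M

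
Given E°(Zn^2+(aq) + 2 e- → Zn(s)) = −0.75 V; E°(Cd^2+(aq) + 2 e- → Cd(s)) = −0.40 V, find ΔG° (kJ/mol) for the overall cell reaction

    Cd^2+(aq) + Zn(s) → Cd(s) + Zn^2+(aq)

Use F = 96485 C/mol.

−67.5 kJ/mol

In the reaction as written Cd^2+(aq) is reduced, so the Cd²⁺/Cd couple is the cathode and Zn²⁺/Zn is the anode.
E°cell = −0.40 − (−0.75) = +0.35 V; balancing electrons gives n = 2.
ΔG° = −nFE°cell = −(2)(96485)(+0.35) J/mol = −67.5 kJ/mol.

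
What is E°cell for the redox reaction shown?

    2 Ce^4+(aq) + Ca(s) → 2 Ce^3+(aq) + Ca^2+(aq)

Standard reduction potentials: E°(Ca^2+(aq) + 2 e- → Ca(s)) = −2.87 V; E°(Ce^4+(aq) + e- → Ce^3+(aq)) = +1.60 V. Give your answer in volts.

Ce^4+(aq) gains electrons, so the Ce⁴⁺/Ce³⁺ couple is the cathode; the Ca²⁺/Ca couple is the anode.
E°cell = E°(cathode) − E°(anode) = +1.60 − (−2.87) = +4.47 V.

+4.47 V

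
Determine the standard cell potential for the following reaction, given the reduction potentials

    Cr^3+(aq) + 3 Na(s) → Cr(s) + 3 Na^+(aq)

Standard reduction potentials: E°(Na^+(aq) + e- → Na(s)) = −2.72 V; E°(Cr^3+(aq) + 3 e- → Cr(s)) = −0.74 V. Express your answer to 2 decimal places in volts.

In the reaction as written, Cr^3+(aq) is reduced (cathode) and Na^+(aq) is produced by oxidation at the anode.
E°cell = E°(cathode) − E°(anode) = −0.74 − (−2.72) = +1.98 V.

+1.98 V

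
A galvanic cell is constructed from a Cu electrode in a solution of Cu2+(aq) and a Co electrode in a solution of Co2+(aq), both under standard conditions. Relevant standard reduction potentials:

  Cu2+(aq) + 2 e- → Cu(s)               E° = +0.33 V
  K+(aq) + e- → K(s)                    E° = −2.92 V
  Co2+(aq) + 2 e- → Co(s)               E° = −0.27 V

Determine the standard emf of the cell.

+0.60 V

Of the two couples in this cell, the one with the more positive reduction potential is reduced at the cathode: here that is Cu²⁺/Cu (+0.33 V); Co²⁺/Co (−0.27 V) is the anode.
E°cell = E°(cathode) − E°(anode) = +0.33 − (−0.27) = +0.60 V.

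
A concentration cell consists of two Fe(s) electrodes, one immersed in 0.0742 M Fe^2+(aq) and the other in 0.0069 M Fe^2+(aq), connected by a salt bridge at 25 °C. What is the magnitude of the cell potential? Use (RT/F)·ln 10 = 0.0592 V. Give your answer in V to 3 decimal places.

For a concentration cell E°cell = 0, since both electrodes use the same couple.
The compartment with the higher Fe^2+(aq) concentration (0.0742 M) acts as the cathode; ions are reduced there and produced at the dilute (0.0069 M) anode.
With n = 2, Ecell = −(0.0592/2)·log([dilute]/[conc]) = −(0.0592/2)·log(0.0069/0.0742) = +0.031 V.

0.031 V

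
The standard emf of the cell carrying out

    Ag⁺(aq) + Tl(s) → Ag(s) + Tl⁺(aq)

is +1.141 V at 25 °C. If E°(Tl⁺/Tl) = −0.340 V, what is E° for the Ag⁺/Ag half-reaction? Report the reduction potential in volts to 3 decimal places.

+0.801 V

In the reaction as written the Ag⁺/Ag couple is reduced (cathode) and Tl⁺/Tl is oxidized (anode), so E°cell = E°(Ag⁺/Ag) − E°(Tl⁺/Tl).
E°(Ag⁺/Ag) = E°cell + E°(anode) = +1.141 + (−0.340) = +0.801 V.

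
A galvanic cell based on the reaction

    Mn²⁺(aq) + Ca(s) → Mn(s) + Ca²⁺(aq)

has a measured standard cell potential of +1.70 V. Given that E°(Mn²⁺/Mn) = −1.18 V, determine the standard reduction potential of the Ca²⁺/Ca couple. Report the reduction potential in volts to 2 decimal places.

−2.88 V

In the reaction as written the Mn²⁺/Mn couple is reduced (cathode) and Ca²⁺/Ca is oxidized (anode), so E°cell = E°(Mn²⁺/Mn) − E°(Ca²⁺/Ca).
E°(Ca²⁺/Ca) = E°(cathode) − E°cell = −1.18 − (+1.70) = −2.88 V.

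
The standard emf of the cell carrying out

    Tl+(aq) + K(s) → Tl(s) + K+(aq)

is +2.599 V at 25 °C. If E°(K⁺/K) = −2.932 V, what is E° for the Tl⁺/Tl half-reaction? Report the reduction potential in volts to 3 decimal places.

−0.333 V

In the reaction as written the Tl⁺/Tl couple is reduced (cathode) and K⁺/K is oxidized (anode), so E°cell = E°(Tl⁺/Tl) − E°(K⁺/K).
E°(Tl⁺/Tl) = E°cell + E°(anode) = +2.599 + (−2.932) = −0.333 V.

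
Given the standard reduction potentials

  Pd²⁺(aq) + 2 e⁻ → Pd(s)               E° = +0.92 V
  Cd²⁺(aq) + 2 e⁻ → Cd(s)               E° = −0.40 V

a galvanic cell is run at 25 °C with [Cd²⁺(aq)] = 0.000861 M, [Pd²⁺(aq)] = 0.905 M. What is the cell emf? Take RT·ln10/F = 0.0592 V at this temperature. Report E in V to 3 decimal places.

Since E°(Pd²⁺/Pd) > E°(Cd²⁺/Cd), Pd²⁺/Pd serves as the cathode.
The standard potential is +0.92 − (−0.40) = +1.32 V and the balanced reaction transfers n = 2 electrons.
The balanced reaction is Pd²⁺(aq) + Cd(s) → Pd(s) + Cd²⁺(aq), so Q = [Cd²⁺(aq)] / [Pd²⁺(aq)] = 0.000951 and log Q = −3.022.
Applying E = E° − (RT ln10/nF)·log Q gives +1.32 − (0.0592/2)(−3.022) = +1.409 V.

+1.409 V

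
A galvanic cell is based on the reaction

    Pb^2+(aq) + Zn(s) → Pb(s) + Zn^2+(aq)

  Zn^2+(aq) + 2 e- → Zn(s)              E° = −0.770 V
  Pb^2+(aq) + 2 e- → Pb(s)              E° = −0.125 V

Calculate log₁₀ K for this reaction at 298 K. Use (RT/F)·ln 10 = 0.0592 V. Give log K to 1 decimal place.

The Pb²⁺/Pb couple is reduced (cathode); E°cell = −0.125 − (−0.770) = +0.645 V with n = 2.
At equilibrium E = 0, so log K = nE°cell / 0.0592 = (2)(+0.645) / 0.0592 = 21.8.

log K = 21.8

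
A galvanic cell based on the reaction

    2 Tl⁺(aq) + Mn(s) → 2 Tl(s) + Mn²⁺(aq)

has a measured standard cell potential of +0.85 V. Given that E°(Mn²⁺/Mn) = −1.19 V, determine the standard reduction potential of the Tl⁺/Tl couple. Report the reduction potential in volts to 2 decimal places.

−0.34 V

In the reaction as written the Tl⁺/Tl couple is reduced (cathode) and Mn²⁺/Mn is oxidized (anode), so E°cell = E°(Tl⁺/Tl) − E°(Mn²⁺/Mn).
E°(Tl⁺/Tl) = E°cell + E°(anode) = +0.85 + (−1.19) = −0.34 V.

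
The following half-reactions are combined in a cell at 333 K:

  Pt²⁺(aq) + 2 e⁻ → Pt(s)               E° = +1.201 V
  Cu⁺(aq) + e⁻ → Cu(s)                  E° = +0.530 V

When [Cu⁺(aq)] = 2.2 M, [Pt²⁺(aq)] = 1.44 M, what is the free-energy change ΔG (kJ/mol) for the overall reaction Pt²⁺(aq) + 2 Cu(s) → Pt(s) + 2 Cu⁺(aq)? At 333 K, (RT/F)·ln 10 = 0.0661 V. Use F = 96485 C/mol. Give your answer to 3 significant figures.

−126 kJ/mol

With Pt²⁺/Pt reduced at the cathode, E°cell = +1.201 − (+0.530) = +0.671 V and n = 2.
The reaction quotient is [Cu⁺(aq)]^2 / [Pt²⁺(aq)] = 3.36; by Nernst, E = +0.671 − (0.0661/2)(0.526) = +0.6536 V.
Finally ΔG = −nFE = −(2)(96485 C/mol)(+0.6536 V) = −126 kJ/mol.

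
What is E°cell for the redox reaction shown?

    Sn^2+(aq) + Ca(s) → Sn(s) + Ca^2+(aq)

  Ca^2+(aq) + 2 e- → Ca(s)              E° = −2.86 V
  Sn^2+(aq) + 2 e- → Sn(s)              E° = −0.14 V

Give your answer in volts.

In the reaction as written, Sn^2+(aq) is reduced (cathode) and Ca^2+(aq) is produced by oxidation at the anode.
E°cell = E°(cathode) − E°(anode) = −0.14 − (−2.86) = +2.72 V.
The positive value indicates the reaction is spontaneous as written.

+2.72 V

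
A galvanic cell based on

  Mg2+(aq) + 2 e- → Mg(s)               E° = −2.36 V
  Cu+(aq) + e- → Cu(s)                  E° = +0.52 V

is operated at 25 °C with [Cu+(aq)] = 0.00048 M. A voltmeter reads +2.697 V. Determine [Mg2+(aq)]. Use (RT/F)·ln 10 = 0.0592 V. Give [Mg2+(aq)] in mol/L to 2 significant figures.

0.35 M

Cu⁺/Cu is the cathode (higher E°); E°cell = +0.52 − (−2.36) = +2.88 V with n = 2.
Rearranging E = E° − (0.0592/n)·log Q gives log Q = 2(+2.88 − (+2.697))/0.0592 = 6.182.
Balancing electrons gives 2 Cu+(aq) + Mg(s) → 2 Cu(s) + Mg2+(aq); thus Q = [Mg2+(aq)] / [Cu+(aq)]^2.
Isolating [Mg2+(aq)] in Q = 10^{6.182} yields log [Mg2+(aq)] = −0.456, i.e. 0.35 M.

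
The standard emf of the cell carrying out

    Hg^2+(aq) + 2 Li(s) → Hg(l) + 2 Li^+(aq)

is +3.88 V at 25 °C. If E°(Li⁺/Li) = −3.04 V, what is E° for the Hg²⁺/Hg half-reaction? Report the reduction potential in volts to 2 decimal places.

+0.84 V

In the reaction as written the Hg²⁺/Hg couple is reduced (cathode) and Li⁺/Li is oxidized (anode), so E°cell = E°(Hg²⁺/Hg) − E°(Li⁺/Li).
E°(Hg²⁺/Hg) = E°cell + E°(anode) = +3.88 + (−3.04) = +0.84 V.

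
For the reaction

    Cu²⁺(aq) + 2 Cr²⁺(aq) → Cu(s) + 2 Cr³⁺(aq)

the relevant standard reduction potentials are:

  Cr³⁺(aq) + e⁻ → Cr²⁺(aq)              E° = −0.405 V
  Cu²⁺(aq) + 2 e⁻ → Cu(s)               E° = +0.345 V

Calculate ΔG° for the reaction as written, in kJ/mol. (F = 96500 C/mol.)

In the reaction as written Cu²⁺(aq) is reduced, so the Cu²⁺/Cu couple is the cathode and Cr³⁺/Cr²⁺ is the anode.
E°cell = +0.345 − (−0.405) = +0.750 V; balancing electrons gives n = 2.
ΔG° = −nFE°cell = −(2)(96500)(+0.750) J/mol = −145 kJ/mol.

−145 kJ/mol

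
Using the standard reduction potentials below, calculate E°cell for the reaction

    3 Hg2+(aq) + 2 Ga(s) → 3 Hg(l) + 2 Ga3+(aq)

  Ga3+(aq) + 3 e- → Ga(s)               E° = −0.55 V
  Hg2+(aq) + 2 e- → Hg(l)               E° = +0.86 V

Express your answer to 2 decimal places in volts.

In the reaction as written, Hg2+(aq) is reduced (cathode) and Ga3+(aq) is produced by oxidation at the anode.
E°cell = E°(cathode) − E°(anode) = +0.86 − (−0.55) = +1.41 V.

+1.41 V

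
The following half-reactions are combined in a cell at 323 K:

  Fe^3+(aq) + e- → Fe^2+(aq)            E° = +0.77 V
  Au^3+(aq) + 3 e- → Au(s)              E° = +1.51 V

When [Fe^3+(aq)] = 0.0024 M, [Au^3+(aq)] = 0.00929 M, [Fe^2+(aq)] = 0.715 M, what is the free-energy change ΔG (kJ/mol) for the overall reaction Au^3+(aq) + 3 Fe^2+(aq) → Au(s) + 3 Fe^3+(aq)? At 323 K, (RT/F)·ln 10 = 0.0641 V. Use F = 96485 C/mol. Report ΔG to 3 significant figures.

With Au³⁺/Au reduced at the cathode, E°cell = +1.51 − (+0.77) = +0.74 V and n = 3.
Q = [Fe^3+(aq)]^3 / ([Au^3+(aq)]·[Fe^2+(aq)]^3) = 4.07×10^−6, so log Q = −5.390 and E = +0.74 − (0.0641/3)(−5.390) = +0.8552 V.
Then ΔG = −nFE = −3 × 96485 × +0.8552 J/mol = −248 kJ/mol.

−248 kJ/mol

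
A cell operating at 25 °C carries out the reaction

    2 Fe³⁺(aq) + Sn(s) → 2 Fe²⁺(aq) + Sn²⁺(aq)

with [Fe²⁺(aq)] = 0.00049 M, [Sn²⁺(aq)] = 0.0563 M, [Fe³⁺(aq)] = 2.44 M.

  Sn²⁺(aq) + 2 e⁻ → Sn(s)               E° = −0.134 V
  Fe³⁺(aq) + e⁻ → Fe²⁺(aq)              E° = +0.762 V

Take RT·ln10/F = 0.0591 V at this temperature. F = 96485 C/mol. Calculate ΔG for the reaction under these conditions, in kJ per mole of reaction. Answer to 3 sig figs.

With Fe³⁺/Fe²⁺ reduced at the cathode, E°cell = +0.762 − (−0.134) = +0.896 V and n = 2.
Here Q = ([Fe²⁺(aq)]^2·[Sn²⁺(aq)]) / [Fe³⁺(aq)]^2 = 2.27×10^−9 (log Q = −8.644), giving E = +0.896 − (0.0591/2)·(−8.644) = +1.1514 V.
Then ΔG = −nFE = −2 × 96485 × +1.1514 J/mol = −222 kJ/mol.

−222 kJ/mol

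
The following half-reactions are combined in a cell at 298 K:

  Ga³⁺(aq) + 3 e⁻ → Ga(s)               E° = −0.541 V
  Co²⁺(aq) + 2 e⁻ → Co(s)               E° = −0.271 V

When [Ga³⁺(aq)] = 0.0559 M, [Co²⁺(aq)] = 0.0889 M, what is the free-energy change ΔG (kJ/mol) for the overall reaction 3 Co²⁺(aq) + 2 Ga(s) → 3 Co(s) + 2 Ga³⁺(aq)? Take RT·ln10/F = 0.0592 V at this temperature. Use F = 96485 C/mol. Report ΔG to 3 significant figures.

The standard cell potential is −0.271 − (−0.541) = +0.270 V, with n = 6 electrons in the balanced equation.
The reaction quotient is [Ga³⁺(aq)]^2 / [Co²⁺(aq)]^3 = 4.45; by Nernst, E = +0.270 − (0.0592/6)(0.648) = +0.2636 V.
Then ΔG = −nFE = −6 × 96485 × +0.2636 J/mol = −153 kJ/mol.

−153 kJ/mol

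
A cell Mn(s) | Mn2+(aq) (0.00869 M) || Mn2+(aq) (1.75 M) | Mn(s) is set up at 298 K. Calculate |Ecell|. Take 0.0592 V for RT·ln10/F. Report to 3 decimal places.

0.068 V

For a concentration cell E°cell = 0, since both electrodes use the same couple.
The compartment with the higher Mn2+(aq) concentration (1.75 M) acts as the cathode; ions are reduced there and produced at the dilute (0.00869 M) anode.
With n = 2, Ecell = −(0.0592/2)·log([dilute]/[conc]) = −(0.0592/2)·log(0.00869/1.75) = +0.068 V.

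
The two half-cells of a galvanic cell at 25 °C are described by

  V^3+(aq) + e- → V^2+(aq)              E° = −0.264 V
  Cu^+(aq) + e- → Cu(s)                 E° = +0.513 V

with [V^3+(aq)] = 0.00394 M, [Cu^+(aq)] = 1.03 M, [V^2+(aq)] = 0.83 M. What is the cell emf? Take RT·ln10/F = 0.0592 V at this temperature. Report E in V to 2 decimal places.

The Cu⁺/Cu couple has the more positive E°, so it is the cathode; V³⁺/V²⁺ is the anode.
E°cell = +0.513 − (−0.264) = +0.777 V, with n = 1 electron transferred.
For the overall reaction Cu^+(aq) + V^2+(aq) → Cu(s) + V^3+(aq), Q = [V^3+(aq)] / ([Cu^+(aq)]·[V^2+(aq)]) = 0.00461, giving log Q = −2.336.
E = E° − (0.0592/n)·log Q = +0.777 − (0.0592/1)(−2.336) = +0.92 V.

+0.92 V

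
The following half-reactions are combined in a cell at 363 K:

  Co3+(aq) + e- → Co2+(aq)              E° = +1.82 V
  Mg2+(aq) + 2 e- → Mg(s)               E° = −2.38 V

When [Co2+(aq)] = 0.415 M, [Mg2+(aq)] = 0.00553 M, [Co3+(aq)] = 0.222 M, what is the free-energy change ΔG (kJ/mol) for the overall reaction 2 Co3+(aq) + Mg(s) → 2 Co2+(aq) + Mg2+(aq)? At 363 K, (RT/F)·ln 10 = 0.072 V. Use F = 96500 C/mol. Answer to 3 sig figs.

−823 kJ/mol

The standard cell potential is +1.82 − (−2.38) = +4.20 V, with n = 2 electrons in the balanced equation.
Here Q = ([Co2+(aq)]^2·[Mg2+(aq)]) / [Co3+(aq)]^2 = 0.0193 (log Q = −1.714), giving E = +4.20 − (0.072/2)·(−1.714) = +4.2617 V.
ΔG = −nFE = −(2)(96500)(+4.2617) J/mol = −823 kJ/mol.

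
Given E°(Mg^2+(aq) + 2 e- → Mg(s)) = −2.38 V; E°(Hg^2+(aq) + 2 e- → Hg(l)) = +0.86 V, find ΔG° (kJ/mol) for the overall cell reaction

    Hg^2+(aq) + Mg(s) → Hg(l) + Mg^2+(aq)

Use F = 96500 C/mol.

−625 kJ/mol

In the reaction as written Hg^2+(aq) is reduced, so the Hg²⁺/Hg couple is the cathode and Mg²⁺/Mg is the anode.
E°cell = +0.86 − (−2.38) = +3.24 V; balancing electrons gives n = 2.
ΔG° = −nFE°cell = −(2)(96500)(+3.24) J/mol = −625 kJ/mol.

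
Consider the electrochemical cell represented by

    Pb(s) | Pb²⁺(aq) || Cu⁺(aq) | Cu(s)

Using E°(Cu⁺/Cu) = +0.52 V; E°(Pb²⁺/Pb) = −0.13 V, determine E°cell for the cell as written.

By convention the left-hand electrode in cell notation is the anode (oxidation) and the right-hand electrode is the cathode (reduction).
E°cell = E°(right) − E°(left) = +0.52 − (−0.13) = +0.65 V.

+0.65 V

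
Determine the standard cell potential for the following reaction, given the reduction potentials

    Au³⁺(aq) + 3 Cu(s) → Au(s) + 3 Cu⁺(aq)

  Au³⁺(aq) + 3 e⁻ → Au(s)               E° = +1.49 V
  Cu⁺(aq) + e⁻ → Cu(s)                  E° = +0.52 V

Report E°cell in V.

+0.97 V

In the reaction as written, Au³⁺(aq) is reduced (cathode) and Cu⁺(aq) is produced by oxidation at the anode.
E°cell = E°(cathode) − E°(anode) = +1.49 − (+0.52) = +0.97 V.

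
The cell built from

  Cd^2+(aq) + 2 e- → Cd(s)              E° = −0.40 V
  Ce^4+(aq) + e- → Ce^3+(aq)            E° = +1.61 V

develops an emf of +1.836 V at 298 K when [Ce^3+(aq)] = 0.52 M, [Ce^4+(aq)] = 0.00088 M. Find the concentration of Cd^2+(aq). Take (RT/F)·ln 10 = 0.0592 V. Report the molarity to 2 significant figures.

The Ce⁴⁺/Ce³⁺ couple has the larger reduction potential, so it is the cathode: E°cell = +1.61 − (−0.40) = +2.01 V and n = 2.
Rearranging E = E° − (0.0592/n)·log Q gives log Q = 2(+2.01 − (+1.836))/0.0592 = 5.878.
The balanced reaction is 2 Ce^4+(aq) + Cd(s) → 2 Ce^3+(aq) + Cd^2+(aq), so Q = ([Ce^3+(aq)]^2·[Cd^2+(aq)]) / [Ce^4+(aq)]^2.
Substituting the known concentrations and solving, log [Cd^2+(aq)] = 0.335 and [Cd^2+(aq)] = 2.2 M.

2.2 M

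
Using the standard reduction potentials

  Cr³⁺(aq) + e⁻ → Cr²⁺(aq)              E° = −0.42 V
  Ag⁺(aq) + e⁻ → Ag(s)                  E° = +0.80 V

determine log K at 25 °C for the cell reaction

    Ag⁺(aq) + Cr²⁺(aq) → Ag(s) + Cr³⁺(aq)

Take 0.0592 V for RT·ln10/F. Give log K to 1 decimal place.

log K = 20.6

The Ag⁺/Ag couple is reduced (cathode); E°cell = +0.80 − (−0.42) = +1.22 V with n = 1.
At equilibrium E = 0, so log K = nE°cell / 0.0592 = (1)(+1.22) / 0.0592 = 20.6.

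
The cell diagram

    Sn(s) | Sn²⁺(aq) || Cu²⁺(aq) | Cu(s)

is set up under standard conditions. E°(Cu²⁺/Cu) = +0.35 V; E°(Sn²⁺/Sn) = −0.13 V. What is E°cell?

+0.48 V

By convention the left-hand electrode in cell notation is the anode (oxidation) and the right-hand electrode is the cathode (reduction).
E°cell = E°(right) − E°(left) = +0.35 − (−0.13) = +0.48 V.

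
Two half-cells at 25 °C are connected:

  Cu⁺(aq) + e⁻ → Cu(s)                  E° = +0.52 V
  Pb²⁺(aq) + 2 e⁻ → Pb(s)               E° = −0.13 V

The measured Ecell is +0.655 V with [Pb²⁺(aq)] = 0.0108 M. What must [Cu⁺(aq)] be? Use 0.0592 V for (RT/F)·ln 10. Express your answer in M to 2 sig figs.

0.13 M

Cu⁺/Cu is the cathode (higher E°); E°cell = +0.52 − (−0.13) = +0.65 V with n = 2.
From the Nernst equation, log Q = n(E° − E)/0.0592 = 2·(+0.65 − (+0.655))/0.0592 = −0.169.
Balancing electrons gives 2 Cu⁺(aq) + Pb(s) → 2 Cu(s) + Pb²⁺(aq); thus Q = [Pb²⁺(aq)] / [Cu⁺(aq)]^2.
Isolating [Cu⁺(aq)] in Q = 10^{−0.169} yields log [Cu⁺(aq)] = −0.899, i.e. 0.13 M.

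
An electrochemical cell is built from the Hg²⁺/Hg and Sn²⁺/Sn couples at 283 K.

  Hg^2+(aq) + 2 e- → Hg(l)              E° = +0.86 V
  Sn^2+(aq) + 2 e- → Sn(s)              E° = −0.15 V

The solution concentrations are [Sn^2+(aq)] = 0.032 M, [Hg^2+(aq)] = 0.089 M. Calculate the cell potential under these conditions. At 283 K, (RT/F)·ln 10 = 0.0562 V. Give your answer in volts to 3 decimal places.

+1.022 V

The Hg²⁺/Hg couple has the more positive E°, so it is the cathode; Sn²⁺/Sn is the anode.
E°cell = +0.86 − (−0.15) = +1.01 V, with n = 2 electrons transferred.
For the overall reaction Hg^2+(aq) + Sn(s) → Hg(l) + Sn^2+(aq), Q = [Sn^2+(aq)] / [Hg^2+(aq)] = 0.36, giving log Q = −0.444.
E = E° − (0.0562/n)·log Q = +1.01 − (0.0562/2)(−0.444) = +1.022 V.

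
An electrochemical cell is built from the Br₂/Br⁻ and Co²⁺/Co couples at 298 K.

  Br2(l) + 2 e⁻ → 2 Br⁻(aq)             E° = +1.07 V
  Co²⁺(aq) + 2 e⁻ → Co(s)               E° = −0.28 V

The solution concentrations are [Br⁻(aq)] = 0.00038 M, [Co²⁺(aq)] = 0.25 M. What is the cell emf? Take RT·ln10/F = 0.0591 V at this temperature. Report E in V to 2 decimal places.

+1.57 V

The Br₂/Br⁻ couple has the more positive E°, so it is the cathode; Co²⁺/Co is the anode.
The standard potential is +1.07 − (−0.28) = +1.35 V and the balanced reaction transfers n = 2 electrons.
For the overall reaction Br2(l) + Co(s) → 2 Br⁻(aq) + Co²⁺(aq), Q = [Br⁻(aq)]^2·[Co²⁺(aq)] = 3.61×10^−8, giving log Q = −7.442.
Applying E = E° − (RT ln10/nF)·log Q gives +1.35 − (0.0591/2)(−7.442) = +1.57 V.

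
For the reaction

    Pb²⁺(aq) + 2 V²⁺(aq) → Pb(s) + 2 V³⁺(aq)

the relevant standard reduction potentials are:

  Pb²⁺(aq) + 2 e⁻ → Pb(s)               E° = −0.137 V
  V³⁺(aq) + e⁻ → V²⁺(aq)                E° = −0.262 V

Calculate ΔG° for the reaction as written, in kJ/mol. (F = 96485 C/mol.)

−24.1 kJ/mol

In the reaction as written Pb²⁺(aq) is reduced, so the Pb²⁺/Pb couple is the cathode and V³⁺/V²⁺ is the anode.
E°cell = −0.137 − (−0.262) = +0.125 V; balancing electrons gives n = 2.
ΔG° = −nFE°cell = −(2)(96485)(+0.125) J/mol = −24.1 kJ/mol.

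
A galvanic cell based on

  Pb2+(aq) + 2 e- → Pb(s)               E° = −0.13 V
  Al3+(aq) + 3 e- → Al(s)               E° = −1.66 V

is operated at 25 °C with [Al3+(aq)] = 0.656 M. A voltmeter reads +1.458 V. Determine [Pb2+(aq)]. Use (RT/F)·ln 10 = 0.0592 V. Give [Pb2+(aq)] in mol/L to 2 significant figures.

0.0028 M

The Pb²⁺/Pb couple has the larger reduction potential, so it is the cathode: E°cell = −0.13 − (−1.66) = +1.53 V and n = 6.
Rearranging E = E° − (0.0592/n)·log Q gives log Q = 6(+1.53 − (+1.458))/0.0592 = 7.297.
Balancing electrons gives 3 Pb2+(aq) + 2 Al(s) → 3 Pb(s) + 2 Al3+(aq); thus Q = [Al3+(aq)]^2 / [Pb2+(aq)]^3.
Isolating [Pb2+(aq)] in Q = 10^{7.297} yields log [Pb2+(aq)] = −2.554, i.e. 0.0028 M.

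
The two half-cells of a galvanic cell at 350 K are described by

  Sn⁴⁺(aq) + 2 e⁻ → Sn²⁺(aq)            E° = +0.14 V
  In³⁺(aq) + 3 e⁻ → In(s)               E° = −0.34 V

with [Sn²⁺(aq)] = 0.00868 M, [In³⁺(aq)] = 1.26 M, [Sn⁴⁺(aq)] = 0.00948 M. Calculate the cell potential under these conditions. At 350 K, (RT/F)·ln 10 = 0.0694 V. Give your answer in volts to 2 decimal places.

+0.48 V

Since E°(Sn⁴⁺/Sn²⁺) > E°(In³⁺/In), Sn⁴⁺/Sn²⁺ serves as the cathode.
E°cell = E°cat − E°an = +0.14 − (−0.34) = +0.48 V; n = 6.
Balancing gives 3 Sn⁴⁺(aq) + 2 In(s) → 3 Sn²⁺(aq) + 2 In³⁺(aq); hence Q = ([Sn²⁺(aq)]^3·[In³⁺(aq)]^2) / [Sn⁴⁺(aq)]^3 = 1.22 (log Q = 0.086).
Applying E = E° − (RT ln10/nF)·log Q gives +0.48 − (0.0694/6)(0.086) = +0.48 V.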